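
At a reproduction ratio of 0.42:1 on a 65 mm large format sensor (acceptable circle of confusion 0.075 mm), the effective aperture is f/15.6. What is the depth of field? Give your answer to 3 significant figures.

13.3 mm

At magnification m, DoF ≈ 2·N_eff·c/m² = 2 × 15.6 × 0.075 / 0.42² = 2.34 / 0.1764 ≈ 13.3 mm.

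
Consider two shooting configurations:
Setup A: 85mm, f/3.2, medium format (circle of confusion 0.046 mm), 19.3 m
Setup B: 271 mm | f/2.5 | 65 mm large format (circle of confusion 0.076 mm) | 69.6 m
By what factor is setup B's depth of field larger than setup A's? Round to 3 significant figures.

1.45

Setup A: H = 85²/(3.2×0.046) + 85 ≈ 49167.9 mm; DoF = Df − Dn = 31716 − 13870 ≈ 17846 mm.
Setup B: H = 271²/(2.5×0.076) + 271 ≈ 386802.6 mm; DoF = Df − Dn = 84812 − 59015 ≈ 25797 mm.
Ratio = 25797 / 17846 ≈ 1.45.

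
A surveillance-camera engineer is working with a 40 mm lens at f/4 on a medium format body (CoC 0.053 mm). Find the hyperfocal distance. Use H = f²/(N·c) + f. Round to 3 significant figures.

7.59 m

Hyperfocal distance H = f²/(N·c) + f = 40²/(4 × 0.053) + 40 = 1600/0.212 + 40 ≈ 7587.2 mm ≈ 7.59 m.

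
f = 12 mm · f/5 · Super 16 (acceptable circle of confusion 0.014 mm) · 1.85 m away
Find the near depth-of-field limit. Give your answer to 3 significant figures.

Hyperfocal distance H = f²/(N·c) + f = 12²/(5 × 0.014) + 12 = 144/0.07 + 12 ≈ 2069.1 mm ≈ 2.069 m.
Near limit Dn = s·(H − f)/(H + s − 2f) = 1850 × (2069.1 − 12) / (2069.1 + 1850 − 2 × 12) = 1850 × 2057.1 / 3895.1 ≈ 977.04 mm ≈ 0.977 m.

0.977 m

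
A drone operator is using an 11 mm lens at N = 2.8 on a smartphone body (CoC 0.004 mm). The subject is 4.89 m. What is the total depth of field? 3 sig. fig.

5.55 m

Hyperfocal distance H = f²/(N·c) + f = 11²/(2.8 × 0.004) + 11 = 121/0.0112 + 11 ≈ 10814.6 mm ≈ 10.81 m.
Near limit Dn = s·(H − f)/(H + s − 2f) = 4890 × (10814.6 − 11) / (10814.6 + 4890 − 2 × 11) = 4890 × 10803.6 / 15682.6 ≈ 3368.7 mm.
Far limit Df = s·(H − f)/(H − s) = 4890 × (10814.6 − 11) / (10814.6 − 4890) = 4890 × 10803.6 / 5924.6 ≈ 8917.0 mm.
Depth of field = Df − Dn = 8917.0 − 3368.7 ≈ 5548.3 mm ≈ 5.55 m.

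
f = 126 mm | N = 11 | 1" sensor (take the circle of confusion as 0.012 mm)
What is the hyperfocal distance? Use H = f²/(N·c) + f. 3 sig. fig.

120 m

Hyperfocal distance H = f²/(N·c) + f = 126²/(11 × 0.012) + 126 = 15876/0.132 + 126 ≈ 120398.7 mm ≈ 120 m.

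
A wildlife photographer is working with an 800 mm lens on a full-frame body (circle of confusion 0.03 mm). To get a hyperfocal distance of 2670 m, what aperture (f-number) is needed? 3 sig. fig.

Rearrange H = f²/(N·c) + f for N: N = f² / ((H − f)·c).
N = 800² / ((2670000 − 800) × 0.03) = 640000 / 80076 ≈ 7.99.

f/7.99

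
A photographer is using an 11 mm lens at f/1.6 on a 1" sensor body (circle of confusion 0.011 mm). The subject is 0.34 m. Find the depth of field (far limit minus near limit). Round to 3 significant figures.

32.6 mm

Hyperfocal distance H = f²/(N·c) + f = 11²/(1.6 × 0.011) + 11 = 121/0.0176 + 11 ≈ 6886.0 mm ≈ 6.886 m.
Near limit Dn = s·(H − f)/(H + s − 2f) = 340 × (6886.0 − 11) / (6886.0 + 340 − 2 × 11) = 340 × 6875.0 / 7204.0 ≈ 324.473 mm.
Far limit Df = s·(H − f)/(H − s) = 340 × (6886.0 − 11) / (6886.0 − 340) = 340 × 6875.0 / 6546.0 ≈ 357.088 mm.
Depth of field = Df − Dn = 357.088 − 324.473 ≈ 32.615 mm.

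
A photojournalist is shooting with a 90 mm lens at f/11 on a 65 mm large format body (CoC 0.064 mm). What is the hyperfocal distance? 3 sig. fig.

11.6 m

Hyperfocal distance H = f²/(N·c) + f = 90²/(11 × 0.064) + 90 = 8100/0.704 + 90 ≈ 11595.7 mm ≈ 11.6 m.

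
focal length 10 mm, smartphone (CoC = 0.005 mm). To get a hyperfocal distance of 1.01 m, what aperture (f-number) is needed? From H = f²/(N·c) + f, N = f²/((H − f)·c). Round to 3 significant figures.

Rearrange H = f²/(N·c) + f for N: N = f² / ((H − f)·c).
N = 10² / ((1010 − 10) × 0.005) = 100 / 5.000 ≈ 20.

f/20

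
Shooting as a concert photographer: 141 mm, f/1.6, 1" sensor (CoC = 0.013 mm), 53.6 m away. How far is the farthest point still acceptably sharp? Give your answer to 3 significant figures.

56.8 m

Hyperfocal distance H = f²/(N·c) + f = 141²/(1.6 × 0.013) + 141 = 19881/0.0208 + 141 ≈ 955958.3 mm ≈ 956.0 m.
Far limit Df = s·(H − f)/(H − s) = 53600 × (955958.3 − 141) / (955958.3 − 53600) = 53600 × 955817.3 / 902358.3 ≈ 56775 mm ≈ 56.8 m.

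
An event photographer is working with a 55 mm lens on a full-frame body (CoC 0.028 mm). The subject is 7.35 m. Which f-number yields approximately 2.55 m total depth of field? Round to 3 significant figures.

f/2.50

Write h = H − f = f²/(N·c). The thin-lens limits are Dn = s·h/(h + (s−f)) and Df = s·h/(h − (s−f)), so DoF = Df − Dn = 2·s·(s−f)·h / (h² − (s−f)²).
That is a quadratic in h: DoF·h² − 2·s·(s−f)·h − DoF·(s−f)² = 0 ⇒ h = (s−f)·(s + √(s² + DoF²)) / DoF = 7295 × (7350 + √(7350² + 2550²)) / 2550 = 7295 × (7350 + 7779.78) / 2550 ≈ 43283 mm.
Then N = f²/(c·h) = 55² / (0.028 × 43283) = 3025 / 1211.9 ≈ 2.50.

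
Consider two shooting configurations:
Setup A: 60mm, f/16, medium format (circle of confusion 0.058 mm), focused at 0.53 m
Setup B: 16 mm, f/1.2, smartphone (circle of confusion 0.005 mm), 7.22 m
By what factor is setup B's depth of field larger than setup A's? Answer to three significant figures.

19.3

Setup A: H = 60²/(16×0.058) + 60 ≈ 3939.3 mm; DoF = Df − Dn = 603.06 − 472.73 ≈ 130.33 mm.
Setup B: H = 16²/(1.2×0.005) + 16 ≈ 42682.7 mm; DoF = Df − Dn = 8686.7 − 6177.0 ≈ 2509.7 mm.
Ratio = 2509.7 / 130.33 ≈ 19.3.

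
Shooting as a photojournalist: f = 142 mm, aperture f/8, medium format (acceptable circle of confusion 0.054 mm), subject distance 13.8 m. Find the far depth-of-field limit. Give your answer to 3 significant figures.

19.5 m

Hyperfocal distance H = f²/(N·c) + f = 142²/(8 × 0.054) + 142 = 20164/0.432 + 142 ≈ 46817.9 mm ≈ 46.82 m.
Far limit Df = s·(H − f)/(H − s) = 13800 × (46817.9 − 142) / (46817.9 − 13800) = 13800 × 46675.9 / 33017.9 ≈ 19508 mm ≈ 19.5 m.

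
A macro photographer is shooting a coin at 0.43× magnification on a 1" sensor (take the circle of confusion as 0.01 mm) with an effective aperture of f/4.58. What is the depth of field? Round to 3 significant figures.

At magnification m, DoF ≈ 2·N_eff·c/m² = 2 × 4.58 × 0.01 / 0.43² = 0.0916 / 0.1849 ≈ 0.495 mm.

0.495 mm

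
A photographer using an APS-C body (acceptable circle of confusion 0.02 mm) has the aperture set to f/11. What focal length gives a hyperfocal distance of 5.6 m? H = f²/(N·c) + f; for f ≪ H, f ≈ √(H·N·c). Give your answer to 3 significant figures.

35.0 mm

From H = f²/(N·c) + f, with f ≪ H: f ≈ √(H·N·c) = √(5600 × 11 × 0.02) = √1232.0 ≈ 35.10 mm.
Exact: f² + N·c·f − N·c·H = 0 ⇒ f = (−N·c + √((N·c)² + 4·N·c·H))/2 = (−0.22 + √4928.0)/2 ≈ 34.990 mm ≈ 35.0 mm.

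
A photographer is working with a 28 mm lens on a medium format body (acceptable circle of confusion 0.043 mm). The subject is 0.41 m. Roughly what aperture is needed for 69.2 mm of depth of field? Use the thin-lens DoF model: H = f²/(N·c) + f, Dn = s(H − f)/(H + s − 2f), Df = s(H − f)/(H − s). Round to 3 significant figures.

f/4

Write h = H − f = f²/(N·c). The thin-lens limits are Dn = s·h/(h + (s−f)) and Df = s·h/(h − (s−f)), so DoF = Df − Dn = 2·s·(s−f)·h / (h² − (s−f)²).
That is a quadratic in h: DoF·h² − 2·s·(s−f)·h − DoF·(s−f)² = 0 ⇒ h = (s−f)·(s + √(s² + DoF²)) / DoF = 382 × (410 + √(410² + 69.2²)) / 69.2 = 382 × (410 + 415.799) / 69.2 ≈ 4558.6 mm.
Then N = f²/(c·h) = 28² / (0.043 × 4558.6) = 784 / 196.02 ≈ 4.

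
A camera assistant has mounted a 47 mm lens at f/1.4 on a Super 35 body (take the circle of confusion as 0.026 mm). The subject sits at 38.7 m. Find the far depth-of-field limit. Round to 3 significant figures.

107 m

Hyperfocal distance H = f²/(N·c) + f = 47²/(1.4 × 0.026) + 47 = 2209/0.0364 + 47 ≈ 60733.8 mm ≈ 60.73 m.
Far limit Df = s·(H − f)/(H − s) = 38700 × (60733.8 − 47) / (60733.8 − 38700) = 38700 × 60686.8 / 22033.8 ≈ 106590 mm ≈ 107 m.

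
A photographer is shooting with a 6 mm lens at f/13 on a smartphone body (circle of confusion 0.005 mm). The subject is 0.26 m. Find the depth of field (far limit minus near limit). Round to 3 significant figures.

302 mm

Hyperfocal distance H = f²/(N·c) + f = 6²/(13 × 0.005) + 6 = 36/0.065 + 6 ≈ 559.8 mm ≈ 0.560 m.
Near limit Dn = s·(H − f)/(H + s − 2f) = 260 × (559.8 − 6) / (559.8 + 260 − 2 × 6) = 260 × 553.8 / 807.8 ≈ 178.25 mm.
Far limit Df = s·(H − f)/(H − s) = 260 × (559.8 − 6) / (559.8 − 260) = 260 × 553.8 / 299.8 ≈ 480.25 mm.
Depth of field = Df − Dn = 480.25 − 178.25 ≈ 302.00 mm.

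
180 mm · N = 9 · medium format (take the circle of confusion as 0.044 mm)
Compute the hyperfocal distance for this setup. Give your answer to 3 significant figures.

82.0 m

Hyperfocal distance H = f²/(N·c) + f = 180²/(9 × 0.044) + 180 = 32400/0.396 + 180 ≈ 81998.2 mm ≈ 82.0 m.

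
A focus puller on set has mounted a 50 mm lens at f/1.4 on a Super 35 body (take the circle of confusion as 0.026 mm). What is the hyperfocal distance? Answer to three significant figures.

68.7 m

Hyperfocal distance H = f²/(N·c) + f = 50²/(1.4 × 0.026) + 50 = 2500/0.0364 + 50 ≈ 68731.3 mm ≈ 68.7 m.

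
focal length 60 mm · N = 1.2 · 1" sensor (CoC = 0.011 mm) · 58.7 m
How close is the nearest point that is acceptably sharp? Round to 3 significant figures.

Hyperfocal distance H = f²/(N·c) + f = 60²/(1.2 × 0.011) + 60 = 3600/0.0132 + 60 ≈ 272787.3 mm ≈ 272.8 m.
Near limit Dn = s·(H − f)/(H + s − 2f) = 58700 × (272787.3 − 60) / (272787.3 + 58700 − 2 × 60) = 58700 × 272727.3 / 331367.3 ≈ 48312 mm ≈ 48.3 m.

48.3 m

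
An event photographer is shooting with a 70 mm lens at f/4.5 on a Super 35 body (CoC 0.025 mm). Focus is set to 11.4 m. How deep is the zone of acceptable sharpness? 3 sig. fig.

Hyperfocal distance H = f²/(N·c) + f = 70²/(4.5 × 0.025) + 70 = 4900/0.1125 + 70 ≈ 43625.6 mm ≈ 43.63 m.
Near limit Dn = s·(H − f)/(H + s − 2f) = 11400 × (43625.6 − 70) / (43625.6 + 11400 − 2 × 70) = 11400 × 43555.6 / 54885.6 ≈ 9046.7 mm.
Far limit Df = s·(H − f)/(H − s) = 11400 × (43625.6 − 70) / (43625.6 − 11400) = 11400 × 43555.6 / 32225.6 ≈ 15408.1 mm.
Depth of field = Df − Dn = 15408.1 − 9046.7 ≈ 6361.4 mm ≈ 6.36 m.

6.36 m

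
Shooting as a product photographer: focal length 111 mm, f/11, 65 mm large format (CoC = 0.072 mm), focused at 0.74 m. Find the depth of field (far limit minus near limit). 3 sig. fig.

59.9 mm

Hyperfocal distance H = f²/(N·c) + f = 111²/(11 × 0.072) + 111 = 12321/0.792 + 111 ≈ 15667.8 mm ≈ 15.67 m.
Near limit Dn = s·(H − f)/(H + s − 2f) = 740 × (15667.8 − 111) / (15667.8 + 740 − 2 × 111) = 740 × 15556.8 / 16185.8 ≈ 711.243 mm.
Far limit Df = s·(H − f)/(H − s) = 740 × (15667.8 − 111) / (15667.8 − 740) = 740 × 15556.8 / 14927.8 ≈ 771.181 mm.
Depth of field = Df − Dn = 771.181 − 711.243 ≈ 59.938 mm.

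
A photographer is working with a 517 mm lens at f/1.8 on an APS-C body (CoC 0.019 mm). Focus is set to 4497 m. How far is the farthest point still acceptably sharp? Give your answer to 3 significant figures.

10600 m

Hyperfocal distance H = f²/(N·c) + f = 517²/(1.8 × 0.019) + 517 = 267289/0.0342 + 517 ≈ 7815984.8 mm ≈ 7816 m.
Far limit Df = s·(H − f)/(H − s) = 4497000 × (7815984.8 − 517) / (7815984.8 − 4497000) = 4497000 × 7815467.8 / 3318984.8 ≈ 10589430 mm ≈ 10600 m.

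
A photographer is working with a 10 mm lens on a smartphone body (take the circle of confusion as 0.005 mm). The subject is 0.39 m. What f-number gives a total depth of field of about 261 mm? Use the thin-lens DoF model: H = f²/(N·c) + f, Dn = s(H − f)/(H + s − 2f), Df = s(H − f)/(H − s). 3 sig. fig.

Write h = H − f = f²/(N·c). The thin-lens limits are Dn = s·h/(h + (s−f)) and Df = s·h/(h − (s−f)), so DoF = Df − Dn = 2·s·(s−f)·h / (h² − (s−f)²).
That is a quadratic in h: DoF·h² − 2·s·(s−f)·h − DoF·(s−f)² = 0 ⇒ h = (s−f)·(s + √(s² + DoF²)) / DoF = 380 × (390 + √(390² + 261²)) / 261 = 380 × (390 + 469.277) / 261 ≈ 1251.1 mm.
Then N = f²/(c·h) = 10² / (0.005 × 1251.1) = 100 / 6.2553 ≈ 16.

f/16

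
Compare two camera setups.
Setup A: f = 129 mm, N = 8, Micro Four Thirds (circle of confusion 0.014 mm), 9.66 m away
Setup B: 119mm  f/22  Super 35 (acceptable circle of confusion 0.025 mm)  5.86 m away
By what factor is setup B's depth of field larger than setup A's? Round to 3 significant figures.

2.21

Setup A: H = 129²/(8×0.014) + 129 ≈ 148709.4 mm; DoF = Df − Dn = 10322.1 − 9077.7 ≈ 1244.4 mm.
Setup B: H = 119²/(22×0.025) + 119 ≈ 25866.3 mm; DoF = Df − Dn = 7541.6 − 4791.6 ≈ 2750.0 mm.
Ratio = 2750.0 / 1244.4 ≈ 2.21.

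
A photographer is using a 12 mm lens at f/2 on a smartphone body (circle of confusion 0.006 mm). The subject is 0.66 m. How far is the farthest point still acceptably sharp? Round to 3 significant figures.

0.698 m

Hyperfocal distance H = f²/(N·c) + f = 12²/(2 × 0.006) + 12 = 144/0.012 + 12 ≈ 12012.0 mm ≈ 12.01 m.
Far limit Df = s·(H − f)/(H − s) = 660 × (12012.0 − 12) / (12012.0 − 660) = 660 × 12000.0 / 11352.0 ≈ 697.67 mm ≈ 0.698 m.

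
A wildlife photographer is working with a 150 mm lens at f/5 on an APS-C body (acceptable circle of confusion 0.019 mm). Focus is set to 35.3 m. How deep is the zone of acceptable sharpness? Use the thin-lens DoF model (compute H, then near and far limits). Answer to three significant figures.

Hyperfocal distance H = f²/(N·c) + f = 150²/(5 × 0.019) + 150 = 22500/0.095 + 150 ≈ 236992.1 mm ≈ 237.0 m.
Near limit Dn = s·(H − f)/(H + s − 2f) = 35300 × (236992.1 − 150) / (236992.1 + 35300 − 2 × 150) = 35300 × 236842.1 / 271992.1 ≈ 30738 mm.
Far limit Df = s·(H − f)/(H − s) = 35300 × (236992.1 − 150) / (236992.1 − 35300) = 35300 × 236842.1 / 201692.1 ≈ 41452 mm.
Depth of field = Df − Dn = 41452 − 30738 ≈ 10714 mm ≈ 10.7 m.

10.7 m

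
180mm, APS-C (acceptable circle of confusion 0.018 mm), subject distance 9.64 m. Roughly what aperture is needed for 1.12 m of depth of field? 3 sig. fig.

f/11

Write h = H − f = f²/(N·c). The thin-lens limits are Dn = s·h/(h + (s−f)) and Df = s·h/(h − (s−f)), so DoF = Df − Dn = 2·s·(s−f)·h / (h² − (s−f)²).
That is a quadratic in h: DoF·h² − 2·s·(s−f)·h − DoF·(s−f)² = 0 ⇒ h = (s−f)·(s + √(s² + DoF²)) / DoF = 9460 × (9640 + √(9640² + 1120²)) / 1120 = 9460 × (9640 + 9704.84) / 1120 ≈ 163395 mm.
Then N = f²/(c·h) = 180² / (0.018 × 163395) = 32400 / 2941.1 ≈ 11.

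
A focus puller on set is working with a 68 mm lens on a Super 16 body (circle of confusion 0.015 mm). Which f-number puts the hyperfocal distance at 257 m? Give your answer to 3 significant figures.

f/1.20

Rearrange H = f²/(N·c) + f for N: N = f² / ((H − f)·c).
N = 68² / ((257000 − 68) × 0.015) = 4624 / 3854 ≈ 1.20.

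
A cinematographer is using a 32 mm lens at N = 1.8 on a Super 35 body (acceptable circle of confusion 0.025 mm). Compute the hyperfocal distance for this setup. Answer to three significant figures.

22.8 m

Hyperfocal distance H = f²/(N·c) + f = 32²/(1.8 × 0.025) + 32 = 1024/0.045 + 32 ≈ 22787.6 mm ≈ 22.8 m.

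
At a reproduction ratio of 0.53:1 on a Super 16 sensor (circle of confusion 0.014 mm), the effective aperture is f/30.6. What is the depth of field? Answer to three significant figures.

3.05 mm

At magnification m, DoF ≈ 2·N_eff·c/m² = 2 × 30.6 × 0.014 / 0.53² = 0.8568 / 0.2809 ≈ 3.05 mm.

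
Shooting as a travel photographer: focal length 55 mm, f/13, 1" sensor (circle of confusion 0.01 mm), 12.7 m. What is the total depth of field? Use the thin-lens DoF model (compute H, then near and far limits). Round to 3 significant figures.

19.6 m

Hyperfocal distance H = f²/(N·c) + f = 55²/(13 × 0.01) + 55 = 3025/0.13 + 55 ≈ 23324.2 mm ≈ 23.32 m.
Near limit Dn = s·(H − f)/(H + s − 2f) = 12700 × (23324.2 − 55) / (23324.2 + 12700 − 2 × 55) = 12700 × 23269.2 / 35914.2 ≈ 8228 mm.
Far limit Df = s·(H − f)/(H − s) = 12700 × (23324.2 − 55) / (23324.2 − 12700) = 12700 × 23269.2 / 10624.2 ≈ 27816 mm.
Depth of field = Df − Dn = 27816 − 8228 ≈ 19588 mm ≈ 19.6 m.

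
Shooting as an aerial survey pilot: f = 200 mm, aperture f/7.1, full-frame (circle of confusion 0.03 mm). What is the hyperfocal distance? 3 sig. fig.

Hyperfocal distance H = f²/(N·c) + f = 200²/(7.1 × 0.03) + 200 = 40000/0.213 + 200 ≈ 187993.4 mm ≈ 188 m.

188 m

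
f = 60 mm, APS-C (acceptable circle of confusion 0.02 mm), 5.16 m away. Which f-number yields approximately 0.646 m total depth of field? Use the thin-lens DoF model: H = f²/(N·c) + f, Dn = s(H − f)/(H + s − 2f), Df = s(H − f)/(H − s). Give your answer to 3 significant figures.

Write h = H − f = f²/(N·c). The thin-lens limits are Dn = s·h/(h + (s−f)) and Df = s·h/(h − (s−f)), so DoF = Df − Dn = 2·s·(s−f)·h / (h² − (s−f)²).
That is a quadratic in h: DoF·h² − 2·s·(s−f)·h − DoF·(s−f)² = 0 ⇒ h = (s−f)·(s + √(s² + DoF²)) / DoF = 5100 × (5160 + √(5160² + 646²)) / 646 = 5100 × (5160 + 5200.28) / 646 ≈ 81792 mm.
Then N = f²/(c·h) = 60² / (0.02 × 81792) = 3600 / 1635.8 ≈ 2.20.

f/2.20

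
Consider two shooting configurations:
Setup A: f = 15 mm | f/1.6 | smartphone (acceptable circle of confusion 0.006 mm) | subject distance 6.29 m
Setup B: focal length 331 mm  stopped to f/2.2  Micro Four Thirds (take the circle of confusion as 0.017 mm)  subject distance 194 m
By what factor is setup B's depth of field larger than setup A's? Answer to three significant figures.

Setup A: H = 15²/(1.6×0.006) + 15 ≈ 23452.5 mm; DoF = Df − Dn = 8589.8 − 4961.6 ≈ 3628.2 mm.
Setup B: H = 331²/(2.2×0.017) + 331 ≈ 2929769.5 mm; DoF = Df − Dn = 207734 − 181970 ≈ 25764 mm.
Ratio = 25764 / 3628.2 ≈ 7.10.

7.10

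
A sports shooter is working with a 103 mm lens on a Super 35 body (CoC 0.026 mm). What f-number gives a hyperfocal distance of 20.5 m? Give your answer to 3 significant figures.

Rearrange H = f²/(N·c) + f for N: N = f² / ((H − f)·c).
N = 103² / ((20500 − 103) × 0.026) = 10609 / 530.3 ≈ 20.

f/20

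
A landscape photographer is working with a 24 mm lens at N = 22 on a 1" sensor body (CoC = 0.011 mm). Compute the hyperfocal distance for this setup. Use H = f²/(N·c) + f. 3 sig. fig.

2.40 m

Hyperfocal distance H = f²/(N·c) + f = 24²/(22 × 0.011) + 24 = 576/0.242 + 24 ≈ 2404.2 mm ≈ 2.40 m.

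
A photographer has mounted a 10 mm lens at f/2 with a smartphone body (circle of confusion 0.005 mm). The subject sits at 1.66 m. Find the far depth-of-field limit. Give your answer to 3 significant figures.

Hyperfocal distance H = f²/(N·c) + f = 10²/(2 × 0.005) + 10 = 100/0.01 + 10 ≈ 10010.0 mm ≈ 10.01 m.
Far limit Df = s·(H − f)/(H − s) = 1660 × (10010.0 − 10) / (10010.0 − 1660) = 1660 × 10000.0 / 8350.0 ≈ 1988.0 mm ≈ 1.99 m.

1.99 m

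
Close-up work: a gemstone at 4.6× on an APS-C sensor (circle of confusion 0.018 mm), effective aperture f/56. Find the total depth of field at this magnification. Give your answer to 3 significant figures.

At magnification m, DoF ≈ 2·N_eff·c/m² = 2 × 56 × 0.018 / 4.6² = 2.016 / 21.16 ≈ 0.0953 mm.

0.0953 mm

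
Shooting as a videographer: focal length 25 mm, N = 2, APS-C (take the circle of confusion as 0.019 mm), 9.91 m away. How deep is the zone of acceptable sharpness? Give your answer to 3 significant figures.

18.6 m

Hyperfocal distance H = f²/(N·c) + f = 25²/(2 × 0.019) + 25 = 625/0.038 + 25 ≈ 16472.4 mm ≈ 16.47 m.
Near limit Dn = s·(H − f)/(H + s − 2f) = 9910 × (16472.4 − 25) / (16472.4 + 9910 − 2 × 25) = 9910 × 16447.4 / 26332.4 ≈ 6190 mm.
Far limit Df = s·(H − f)/(H − s) = 9910 × (16472.4 − 25) / (16472.4 − 9910) = 9910 × 16447.4 / 6562.4 ≈ 24838 mm.
Depth of field = Df − Dn = 24838 − 6190 ≈ 18648 mm ≈ 18.6 m.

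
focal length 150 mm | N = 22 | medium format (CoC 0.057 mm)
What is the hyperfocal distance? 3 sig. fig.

18.1 m

Hyperfocal distance H = f²/(N·c) + f = 150²/(22 × 0.057) + 150 = 22500/1.254 + 150 ≈ 18092.6 mm ≈ 18.1 m.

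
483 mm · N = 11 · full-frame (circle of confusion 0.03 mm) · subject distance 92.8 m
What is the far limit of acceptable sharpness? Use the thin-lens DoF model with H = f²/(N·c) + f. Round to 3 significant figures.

107 m

Hyperfocal distance H = f²/(N·c) + f = 483²/(11 × 0.03) + 483 = 233289/0.33 + 483 ≈ 707419.4 mm ≈ 707.4 m.
Far limit Df = s·(H − f)/(H − s) = 92800 × (707419.4 − 483) / (707419.4 − 92800) = 92800 × 706936.4 / 614619.4 ≈ 106739 mm ≈ 107 m.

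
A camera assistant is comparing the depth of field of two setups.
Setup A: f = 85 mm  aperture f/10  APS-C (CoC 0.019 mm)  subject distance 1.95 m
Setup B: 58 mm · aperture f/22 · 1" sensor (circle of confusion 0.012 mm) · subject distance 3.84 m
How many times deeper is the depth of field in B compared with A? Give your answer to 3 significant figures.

13.0

Setup A: H = 85²/(10×0.019) + 85 ≈ 38111.3 mm; DoF = Df − Dn = 2050.57 − 1858.83 ≈ 191.74 mm.
Setup B: H = 58²/(22×0.012) + 58 ≈ 12800.4 mm; DoF = Df − Dn = 5460.8 − 2961.1 ≈ 2499.7 mm.
Ratio = 2499.7 / 191.74 ≈ 13.0.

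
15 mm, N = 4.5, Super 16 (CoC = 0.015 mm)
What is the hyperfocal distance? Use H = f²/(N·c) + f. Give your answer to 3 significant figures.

3.35 m

Hyperfocal distance H = f²/(N·c) + f = 15²/(4.5 × 0.015) + 15 = 225/0.0675 + 15 ≈ 3348.3 mm ≈ 3.35 m.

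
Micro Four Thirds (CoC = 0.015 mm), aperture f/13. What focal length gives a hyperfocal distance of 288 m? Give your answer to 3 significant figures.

From H = f²/(N·c) + f, with f ≪ H: f ≈ √(H·N·c) = √(288000 × 13 × 0.015) = √56160 ≈ 237.0 mm.
The +f correction barely moves this — solving exactly, f² + N·c·f − N·c·H = 0 ⇒ f = (−N·c + √((N·c)² + 4·N·c·H))/2 = (−0.195 + √224640)/2 ≈ 236.88 mm, so f ≈ 237 mm.

237 mm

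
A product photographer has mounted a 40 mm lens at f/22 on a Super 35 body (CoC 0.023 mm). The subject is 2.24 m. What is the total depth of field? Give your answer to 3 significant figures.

Hyperfocal distance H = f²/(N·c) + f = 40²/(22 × 0.023) + 40 = 1600/0.506 + 40 ≈ 3202.1 mm ≈ 3.202 m.
Near limit Dn = s·(H − f)/(H + s − 2f) = 2240 × (3202.1 − 40) / (3202.1 + 2240 − 2 × 40) = 2240 × 3162.1 / 5362.1 ≈ 1320.9 mm.
Far limit Df = s·(H − f)/(H − s) = 2240 × (3202.1 − 40) / (3202.1 − 2240) = 2240 × 3162.1 / 962.1 ≈ 7362.4 mm.
Depth of field = Df − Dn = 7362.4 − 1320.9 ≈ 6041.5 mm ≈ 6.04 m.

6.04 m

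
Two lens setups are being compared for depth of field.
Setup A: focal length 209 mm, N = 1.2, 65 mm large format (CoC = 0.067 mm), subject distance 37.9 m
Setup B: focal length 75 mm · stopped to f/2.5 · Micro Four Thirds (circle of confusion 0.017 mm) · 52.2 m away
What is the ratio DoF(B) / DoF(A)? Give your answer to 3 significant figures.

9.21

Setup A: H = 209²/(1.2×0.067) + 209 ≈ 543505.0 mm; DoF = Df − Dn = 40725.3 − 35441.3 ≈ 5284.0 mm.
Setup B: H = 75²/(2.5×0.017) + 75 ≈ 132427.9 mm; DoF = Df − Dn = 86115 − 37451 ≈ 48664 mm.
Ratio = 48664 / 5284.0 ≈ 9.21.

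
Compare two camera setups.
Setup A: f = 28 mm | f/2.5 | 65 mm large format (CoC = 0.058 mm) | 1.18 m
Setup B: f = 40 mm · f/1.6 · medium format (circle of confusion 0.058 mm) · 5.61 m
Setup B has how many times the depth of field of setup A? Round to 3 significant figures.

7.68

Setup A: H = 28²/(2.5×0.058) + 28 ≈ 5434.9 mm; DoF = Df − Dn = 1499.48 − 972.75 ≈ 526.73 mm.
Setup B: H = 40²/(1.6×0.058) + 40 ≈ 17281.4 mm; DoF = Df − Dn = 8287.3 − 4240.2 ≈ 4047.1 mm.
Ratio = 4047.1 / 526.73 ≈ 7.68.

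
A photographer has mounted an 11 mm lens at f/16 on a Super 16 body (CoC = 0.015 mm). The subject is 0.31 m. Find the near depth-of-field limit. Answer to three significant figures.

195 mm

Hyperfocal distance H = f²/(N·c) + f = 11²/(16 × 0.015) + 11 = 121/0.24 + 11 ≈ 515.2 mm ≈ 0.515 m.
Near limit Dn = s·(H − f)/(H + s − 2f) = 310 × (515.2 − 11) / (515.2 + 310 − 2 × 11) = 310 × 504.2 / 803.2 ≈ 194.59 mm.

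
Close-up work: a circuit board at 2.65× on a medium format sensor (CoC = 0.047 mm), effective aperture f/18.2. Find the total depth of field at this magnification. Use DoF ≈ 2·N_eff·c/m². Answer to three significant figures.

At magnification m, DoF ≈ 2·N_eff·c/m² = 2 × 18.2 × 0.047 / 2.65² = 1.711 / 7.022 ≈ 0.244 mm.

0.244 mm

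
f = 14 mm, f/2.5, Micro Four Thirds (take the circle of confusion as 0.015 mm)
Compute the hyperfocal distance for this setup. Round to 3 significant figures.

Hyperfocal distance H = f²/(N·c) + f = 14²/(2.5 × 0.015) + 14 = 196/0.0375 + 14 ≈ 5240.7 mm ≈ 5.24 m.

5.24 m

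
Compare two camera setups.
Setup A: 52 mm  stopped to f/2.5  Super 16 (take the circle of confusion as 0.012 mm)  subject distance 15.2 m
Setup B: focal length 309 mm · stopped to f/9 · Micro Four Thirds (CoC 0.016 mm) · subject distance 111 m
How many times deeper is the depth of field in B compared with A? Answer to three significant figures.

Setup A: H = 52²/(2.5×0.012) + 52 ≈ 90185.3 mm; DoF = Df − Dn = 18270.6 − 13013.0 ≈ 5257.6 mm.
Setup B: H = 309²/(9×0.016) + 309 ≈ 663371.5 mm; DoF = Df − Dn = 133244 − 95121 ≈ 38123 mm.
Ratio = 38123 / 5257.6 ≈ 7.25.

7.25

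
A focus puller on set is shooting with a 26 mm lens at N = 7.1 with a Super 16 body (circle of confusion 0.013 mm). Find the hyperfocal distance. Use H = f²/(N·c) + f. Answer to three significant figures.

Hyperfocal distance H = f²/(N·c) + f = 26²/(7.1 × 0.013) + 26 = 676/0.0923 + 26 ≈ 7349.9 mm ≈ 7.35 m.

7.35 m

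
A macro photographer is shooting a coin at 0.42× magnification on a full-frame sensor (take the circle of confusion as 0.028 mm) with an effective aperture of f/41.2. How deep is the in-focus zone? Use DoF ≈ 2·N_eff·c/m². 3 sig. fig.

At magnification m, DoF ≈ 2·N_eff·c/m² = 2 × 41.2 × 0.028 / 0.42² = 2.307 / 0.1764 ≈ 13.1 mm.

13.1 mm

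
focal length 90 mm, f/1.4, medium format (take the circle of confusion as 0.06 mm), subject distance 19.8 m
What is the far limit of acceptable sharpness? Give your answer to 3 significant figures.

Hyperfocal distance H = f²/(N·c) + f = 90²/(1.4 × 0.06) + 90 = 8100/0.084 + 90 ≈ 96518.6 mm ≈ 96.52 m.
Far limit Df = s·(H − f)/(H − s) = 19800 × (96518.6 − 90) / (96518.6 − 19800) = 19800 × 96428.6 / 76718.6 ≈ 24887 mm ≈ 24.9 m.

24.9 m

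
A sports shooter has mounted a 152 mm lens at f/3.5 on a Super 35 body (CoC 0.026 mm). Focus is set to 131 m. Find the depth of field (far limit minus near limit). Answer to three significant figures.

Hyperfocal distance H = f²/(N·c) + f = 152²/(3.5 × 0.026) + 152 = 23104/0.091 + 152 ≈ 254042.1 mm ≈ 254.0 m.
Near limit Dn = s·(H − f)/(H + s − 2f) = 131000 × (254042.1 − 152) / (254042.1 + 131000 − 2 × 152) = 131000 × 253890.1 / 384738.1 ≈ 86447 mm.
Far limit Df = s·(H − f)/(H − s) = 131000 × (254042.1 − 152) / (254042.1 − 131000) = 131000 × 253890.1 / 123042.1 ≈ 270311 mm.
Depth of field = Df − Dn = 270311 − 86447 ≈ 183864 mm ≈ 184 m.

184 m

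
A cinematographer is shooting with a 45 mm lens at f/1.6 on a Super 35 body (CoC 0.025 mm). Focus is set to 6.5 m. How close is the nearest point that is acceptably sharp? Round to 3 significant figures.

Hyperfocal distance H = f²/(N·c) + f = 45²/(1.6 × 0.025) + 45 = 2025/0.04 + 45 ≈ 50670.0 mm ≈ 50.67 m.
Near limit Dn = s·(H − f)/(H + s − 2f) = 6500 × (50670.0 − 45) / (50670.0 + 6500 − 2 × 45) = 6500 × 50625.0 / 57080.0 ≈ 5764.9 mm ≈ 5.76 m.

5.76 m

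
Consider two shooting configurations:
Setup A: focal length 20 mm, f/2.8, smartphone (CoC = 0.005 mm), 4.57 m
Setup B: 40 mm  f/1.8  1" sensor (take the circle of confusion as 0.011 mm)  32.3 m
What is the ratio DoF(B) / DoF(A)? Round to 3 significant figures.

Setup A: H = 20²/(2.8×0.005) + 20 ≈ 28591.4 mm; DoF = Df − Dn = 5435.6 − 3942.2 ≈ 1493.4 mm.
Setup B: H = 40²/(1.8×0.011) + 40 ≈ 80848.1 mm; DoF = Df − Dn = 53763 − 23084 ≈ 30679 mm.
Ratio = 30679 / 1493.4 ≈ 20.5.

20.5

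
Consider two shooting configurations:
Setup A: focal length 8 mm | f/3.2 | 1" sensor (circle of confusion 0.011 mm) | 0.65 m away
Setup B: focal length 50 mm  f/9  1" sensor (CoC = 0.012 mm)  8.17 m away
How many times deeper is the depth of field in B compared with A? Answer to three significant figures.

Setup A: H = 8²/(3.2×0.011) + 8 ≈ 1826.2 mm; DoF = Df − Dn = 1004.79 − 480.38 ≈ 524.41 mm.
Setup B: H = 50²/(9×0.012) + 50 ≈ 23198.1 mm; DoF = Df − Dn = 12584.4 − 6048.3 ≈ 6536.1 mm.
Ratio = 6536.1 / 524.41 ≈ 12.5.

12.5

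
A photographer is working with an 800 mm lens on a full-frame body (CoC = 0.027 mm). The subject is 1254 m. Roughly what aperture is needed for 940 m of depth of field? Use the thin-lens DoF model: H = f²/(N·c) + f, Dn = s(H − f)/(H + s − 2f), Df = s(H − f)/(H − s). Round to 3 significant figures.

Write h = H − f = f²/(N·c). The thin-lens limits are Dn = s·h/(h + (s−f)) and Df = s·h/(h − (s−f)), so DoF = Df − Dn = 2·s·(s−f)·h / (h² − (s−f)²).
That is a quadratic in h: DoF·h² − 2·s·(s−f)·h − DoF·(s−f)² = 0 ⇒ h = (s−f)·(s + √(s² + DoF²)) / DoF = 1253200 × (1254000 + √(1254000² + 940000²)) / 940000 = 1253200 × (1254000 + 1567200) / 940000 ≈ 3761200 mm.
Then N = f²/(c·h) = 800² / (0.027 × 3761200) = 640000 / 101552 ≈ 6.30.

f/6.30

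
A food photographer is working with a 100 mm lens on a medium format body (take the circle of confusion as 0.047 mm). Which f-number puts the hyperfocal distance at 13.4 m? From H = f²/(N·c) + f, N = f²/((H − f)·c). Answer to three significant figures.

f/16

Rearrange H = f²/(N·c) + f for N: N = f² / ((H − f)·c).
N = 100² / ((13400 − 100) × 0.047) = 10000 / 625.1 ≈ 16.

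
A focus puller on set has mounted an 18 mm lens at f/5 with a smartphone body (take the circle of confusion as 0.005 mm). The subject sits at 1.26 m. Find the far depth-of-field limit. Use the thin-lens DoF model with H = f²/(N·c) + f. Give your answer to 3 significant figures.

Hyperfocal distance H = f²/(N·c) + f = 18²/(5 × 0.005) + 18 = 324/0.025 + 18 ≈ 12978.0 mm ≈ 12.98 m.
Far limit Df = s·(H − f)/(H − s) = 1260 × (12978.0 − 18) / (12978.0 − 1260) = 1260 × 12960.0 / 11718.0 ≈ 1393.5 mm ≈ 1.39 m.

1.39 m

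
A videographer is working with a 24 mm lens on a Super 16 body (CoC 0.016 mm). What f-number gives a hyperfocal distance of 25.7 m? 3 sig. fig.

Rearrange H = f²/(N·c) + f for N: N = f² / ((H − f)·c).
N = 24² / ((25700 − 24) × 0.016) = 576 / 410.8 ≈ 1.40.

f/1.40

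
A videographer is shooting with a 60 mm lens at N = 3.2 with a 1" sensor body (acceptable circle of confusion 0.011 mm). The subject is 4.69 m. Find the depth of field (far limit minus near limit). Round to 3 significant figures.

Hyperfocal distance H = f²/(N·c) + f = 60²/(3.2 × 0.011) + 60 = 3600/0.0352 + 60 ≈ 102332.7 mm ≈ 102.3 m.
Near limit Dn = s·(H − f)/(H + s − 2f) = 4690 × (102332.7 − 60) / (102332.7 + 4690 − 2 × 60) = 4690 × 102272.7 / 106902.7 ≈ 4486.87 mm.
Far limit Df = s·(H − f)/(H − s) = 4690 × (102332.7 − 60) / (102332.7 − 4690) = 4690 × 102272.7 / 97642.7 ≈ 4912.39 mm.
Depth of field = Df − Dn = 4912.39 − 4486.87 ≈ 425.52 mm.

426 mm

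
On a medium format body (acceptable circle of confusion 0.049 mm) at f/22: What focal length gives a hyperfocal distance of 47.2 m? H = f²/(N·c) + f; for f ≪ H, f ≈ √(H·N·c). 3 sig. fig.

From H = f²/(N·c) + f, with f ≪ H: f ≈ √(H·N·c) = √(47200 × 22 × 0.049) = √50882 ≈ 225.6 mm.
Exact: f² + N·c·f − N·c·H = 0 ⇒ f = (−N·c + √((N·c)² + 4·N·c·H))/2 = (−1.078 + √203528)/2 ≈ 225.03 mm ≈ 225 mm.

225 mm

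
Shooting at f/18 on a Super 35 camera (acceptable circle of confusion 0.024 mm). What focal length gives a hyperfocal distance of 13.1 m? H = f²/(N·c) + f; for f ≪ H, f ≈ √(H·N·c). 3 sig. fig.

75.0 mm

From H = f²/(N·c) + f, with f ≪ H: f ≈ √(H·N·c) = √(13100 × 18 × 0.024) = √5659.2 ≈ 75.23 mm.
Exact: f² + N·c·f − N·c·H = 0 ⇒ f = (−N·c + √((N·c)² + 4·N·c·H))/2 = (−0.432 + √22637)/2 ≈ 75.012 mm ≈ 75.0 mm.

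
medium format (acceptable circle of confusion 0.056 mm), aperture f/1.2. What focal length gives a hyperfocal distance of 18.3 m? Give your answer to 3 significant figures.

From H = f²/(N·c) + f, with f ≪ H: f ≈ √(H·N·c) = √(18300 × 1.2 × 0.056) = √1229.8 ≈ 35.07 mm.
Exact: f² + N·c·f − N·c·H = 0 ⇒ f = (−N·c + √((N·c)² + 4·N·c·H))/2 = (−0.0672 + √4919.0)/2 ≈ 35.034 mm ≈ 35.0 mm.

35.0 mm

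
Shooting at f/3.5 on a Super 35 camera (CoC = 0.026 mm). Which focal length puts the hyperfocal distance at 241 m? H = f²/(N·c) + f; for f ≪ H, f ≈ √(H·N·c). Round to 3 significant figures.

From H = f²/(N·c) + f, with f ≪ H: f ≈ √(H·N·c) = √(241000 × 3.5 × 0.026) = √21931 ≈ 148.1 mm.
The +f correction barely moves this — solving exactly, f² + N·c·f − N·c·H = 0 ⇒ f = (−N·c + √((N·c)² + 4·N·c·H))/2 = (−0.091 + √87724)/2 ≈ 148.05 mm, so f ≈ 148 mm.

148 mm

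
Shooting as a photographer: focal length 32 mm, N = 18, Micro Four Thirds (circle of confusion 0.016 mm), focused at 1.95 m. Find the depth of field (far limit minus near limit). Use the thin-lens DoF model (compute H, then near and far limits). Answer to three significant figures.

Hyperfocal distance H = f²/(N·c) + f = 32²/(18 × 0.016) + 32 = 1024/0.288 + 32 ≈ 3587.6 mm ≈ 3.588 m.
Near limit Dn = s·(H − f)/(H + s − 2f) = 1950 × (3587.6 − 32) / (3587.6 + 1950 − 2 × 32) = 1950 × 3555.6 / 5473.6 ≈ 1266.7 mm.
Far limit Df = s·(H − f)/(H − s) = 1950 × (3587.6 − 32) / (3587.6 − 1950) = 1950 × 3555.6 / 1637.6 ≈ 4234.0 mm.
Depth of field = Df − Dn = 4234.0 − 1266.7 ≈ 2967.3 mm ≈ 2.97 m.

2.97 m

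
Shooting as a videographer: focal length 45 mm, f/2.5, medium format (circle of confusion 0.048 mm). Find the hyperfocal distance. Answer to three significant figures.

Hyperfocal distance H = f²/(N·c) + f = 45²/(2.5 × 0.048) + 45 = 2025/0.12 + 45 ≈ 16920.0 mm ≈ 16.9 m.

16.9 m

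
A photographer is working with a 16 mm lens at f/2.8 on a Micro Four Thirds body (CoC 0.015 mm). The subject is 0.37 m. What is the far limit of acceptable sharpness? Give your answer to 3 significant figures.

Hyperfocal distance H = f²/(N·c) + f = 16²/(2.8 × 0.015) + 16 = 256/0.042 + 16 ≈ 6111.2 mm ≈ 6.111 m.
Far limit Df = s·(H − f)/(H − s) = 370 × (6111.2 − 16) / (6111.2 − 370) = 370 × 6095.2 / 5741.2 ≈ 392.81 mm.

393 mm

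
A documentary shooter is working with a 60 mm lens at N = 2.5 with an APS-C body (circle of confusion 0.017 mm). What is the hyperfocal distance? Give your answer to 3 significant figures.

Hyperfocal distance H = f²/(N·c) + f = 60²/(2.5 × 0.017) + 60 = 3600/0.0425 + 60 ≈ 84765.9 mm ≈ 84.8 m.

84.8 m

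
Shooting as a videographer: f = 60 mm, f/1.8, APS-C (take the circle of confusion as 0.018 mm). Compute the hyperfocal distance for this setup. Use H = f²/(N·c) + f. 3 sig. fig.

Hyperfocal distance H = f²/(N·c) + f = 60²/(1.8 × 0.018) + 60 = 3600/0.0324 + 60 ≈ 111171.1 mm ≈ 111 m.

111 m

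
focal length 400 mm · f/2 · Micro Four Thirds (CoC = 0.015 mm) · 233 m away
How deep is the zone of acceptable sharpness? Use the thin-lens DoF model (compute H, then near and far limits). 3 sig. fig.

20.4 m

Hyperfocal distance H = f²/(N·c) + f = 400²/(2 × 0.015) + 400 = 160000/0.03 + 400 ≈ 5333733.3 mm ≈ 5334 m.
Near limit Dn = s·(H − f)/(H + s − 2f) = 233000 × (5333733.3 − 400) / (5333733.3 + 233000 − 2 × 400) = 233000 × 5333333.3 / 5565933.3 ≈ 223263 mm.
Far limit Df = s·(H − f)/(H − s) = 233000 × (5333733.3 − 400) / (5333733.3 − 233000) = 233000 × 5333333.3 / 5100733.3 ≈ 243625 mm.
Depth of field = Df − Dn = 243625 − 223263 ≈ 20362 mm ≈ 20.4 m.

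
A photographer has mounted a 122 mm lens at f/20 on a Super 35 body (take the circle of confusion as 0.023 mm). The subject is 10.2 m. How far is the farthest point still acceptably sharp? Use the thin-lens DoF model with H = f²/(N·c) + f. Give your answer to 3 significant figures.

Hyperfocal distance H = f²/(N·c) + f = 122²/(20 × 0.023) + 122 = 14884/0.46 + 122 ≈ 32478.5 mm ≈ 32.48 m.
Far limit Df = s·(H − f)/(H − s) = 10200 × (32478.5 − 122) / (32478.5 − 10200) = 10200 × 32356.5 / 22278.5 ≈ 14814 mm ≈ 14.8 m.

14.8 m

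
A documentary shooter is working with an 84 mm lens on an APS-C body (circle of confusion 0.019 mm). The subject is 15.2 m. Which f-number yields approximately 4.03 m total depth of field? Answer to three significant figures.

f/3.20

Write h = H − f = f²/(N·c). The thin-lens limits are Dn = s·h/(h + (s−f)) and Df = s·h/(h − (s−f)), so DoF = Df − Dn = 2·s·(s−f)·h / (h² − (s−f)²).
That is a quadratic in h: DoF·h² − 2·s·(s−f)·h − DoF·(s−f)² = 0 ⇒ h = (s−f)·(s + √(s² + DoF²)) / DoF = 15116 × (15200 + √(15200² + 4030²)) / 4030 = 15116 × (15200 + 15725.2) / 4030 ≈ 115996 mm.
Then N = f²/(c·h) = 84² / (0.019 × 115996) = 7056 / 2203.9 ≈ 3.20.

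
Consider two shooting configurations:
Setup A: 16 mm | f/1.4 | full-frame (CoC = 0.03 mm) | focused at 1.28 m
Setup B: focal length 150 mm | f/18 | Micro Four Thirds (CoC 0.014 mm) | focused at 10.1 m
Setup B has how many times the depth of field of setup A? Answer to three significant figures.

Setup A: H = 16²/(1.4×0.03) + 16 ≈ 6111.2 mm; DoF = Df − Dn = 1614.89 − 1060.15 ≈ 554.74 mm.
Setup B: H = 150²/(18×0.014) + 150 ≈ 89435.7 mm; DoF = Df − Dn = 11366.7 − 9087.3 ≈ 2279.4 mm.
Ratio = 2279.4 / 554.74 ≈ 4.11.

4.11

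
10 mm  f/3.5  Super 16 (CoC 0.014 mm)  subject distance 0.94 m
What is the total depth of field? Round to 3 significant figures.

Hyperfocal distance H = f²/(N·c) + f = 10²/(3.5 × 0.014) + 10 = 100/0.049 + 10 ≈ 2050.8 mm ≈ 2.051 m.
Near limit Dn = s·(H − f)/(H + s − 2f) = 940 × (2050.8 − 10) / (2050.8 + 940 − 2 × 10) = 940 × 2040.8 / 2970.8 ≈ 645.7 mm.
Far limit Df = s·(H − f)/(H − s) = 940 × (2050.8 − 10) / (2050.8 − 940) = 940 × 2040.8 / 1110.8 ≈ 1727.0 mm.
Depth of field = Df − Dn = 1727.0 − 645.7 ≈ 1081.3 mm ≈ 1.08 m.

1.08 m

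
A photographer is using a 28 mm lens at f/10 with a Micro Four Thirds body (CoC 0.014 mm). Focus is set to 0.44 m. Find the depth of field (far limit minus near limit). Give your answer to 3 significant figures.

Hyperfocal distance H = f²/(N·c) + f = 28²/(10 × 0.014) + 28 = 784/0.14 + 28 ≈ 5628.0 mm ≈ 5.628 m.
Near limit Dn = s·(H − f)/(H + s − 2f) = 440 × (5628.0 − 28) / (5628.0 + 440 − 2 × 28) = 440 × 5600.0 / 6012.0 ≈ 409.847 mm.
Far limit Df = s·(H − f)/(H − s) = 440 × (5628.0 − 28) / (5628.0 − 440) = 440 × 5600.0 / 5188.0 ≈ 474.942 mm.
Depth of field = Df − Dn = 474.942 − 409.847 ≈ 65.095 mm.

65.1 mm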